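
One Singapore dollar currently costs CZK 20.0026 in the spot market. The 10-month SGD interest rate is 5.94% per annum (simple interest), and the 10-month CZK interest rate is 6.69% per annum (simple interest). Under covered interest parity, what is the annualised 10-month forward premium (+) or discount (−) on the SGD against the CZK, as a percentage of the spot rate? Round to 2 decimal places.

+0.71%

T = 10/12 years.
CIP forward (CZK per SGD) = 20.0026 × 1.055750/1.049500 = 20.1217198.
Annualised premium = (F − S)/S × (1/T) = (20.1217198 − 20.0026)/20.0026 ÷ (10/12) = 0.71%.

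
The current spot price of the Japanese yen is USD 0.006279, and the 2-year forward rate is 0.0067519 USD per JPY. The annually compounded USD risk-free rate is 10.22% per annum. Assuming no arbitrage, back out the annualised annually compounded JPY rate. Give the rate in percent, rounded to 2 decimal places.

T = 2 years.
F/S = 0.0067519/0.006279 = 1.0753145 = (growth of USD) / (growth of JPY).
The USD side grows by (1 + 0.1022)^2 = 1.2148448.
So the JPY growth factor = 1.1297577.
Annualise: 1.1297577^(1/2) − 1 = 0.062901 = 6.29%.

6.29%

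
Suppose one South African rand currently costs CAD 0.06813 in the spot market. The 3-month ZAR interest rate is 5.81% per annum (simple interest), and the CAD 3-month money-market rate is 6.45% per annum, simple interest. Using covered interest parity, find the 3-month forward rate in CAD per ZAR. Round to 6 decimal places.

0.068237

T = 3/12 years.
CAD accumulates by 1 + 0.0645×3/12 = 1.016125.
Growth of 1 ZAR over T: 1 + 0.0581×3/12 = 1.014525.
So F = 0.06813 × 1.016125 / 1.014525 = 0.06823745 (CAD/ZAR).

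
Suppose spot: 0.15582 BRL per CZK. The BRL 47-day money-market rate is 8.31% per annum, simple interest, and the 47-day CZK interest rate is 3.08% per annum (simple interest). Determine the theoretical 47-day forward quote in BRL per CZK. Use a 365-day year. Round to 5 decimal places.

0.15687

T = 47/365 years.
BRL accumulates by 1 + 0.0831×47/365 = 1.0107005.
CZK accumulates by 1 + 0.0308×47/365 = 1.003966.
So F = 0.15582 × 1.0107005 / 1.003966 = 0.1568652 (BRL/CZK).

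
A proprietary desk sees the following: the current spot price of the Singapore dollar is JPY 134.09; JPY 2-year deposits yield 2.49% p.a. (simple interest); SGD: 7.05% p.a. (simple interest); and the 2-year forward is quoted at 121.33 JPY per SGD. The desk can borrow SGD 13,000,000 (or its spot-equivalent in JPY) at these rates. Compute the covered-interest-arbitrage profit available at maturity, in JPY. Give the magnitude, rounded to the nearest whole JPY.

T = 2 years.
Invest the SGD and cover forward: 13,000,000 × 1.141000 × 121.33 = JPY 1,799,687,890.00.
Convert at spot and invest in JPY: 13,000,000 × 134.09 × 1.049800 = JPY 1,829,979,866.00.
The quoted forward undervalues SGD, so borrow SGD, convert to JPY at spot, deposit the JPY at 2.49%, and buy SGD forward at 121.33 to cover the loan.
Arbitrage profit = |1,799,687,890.00 − 1,829,979,866.00| = JPY 30,291,976.

JPY 30,291,976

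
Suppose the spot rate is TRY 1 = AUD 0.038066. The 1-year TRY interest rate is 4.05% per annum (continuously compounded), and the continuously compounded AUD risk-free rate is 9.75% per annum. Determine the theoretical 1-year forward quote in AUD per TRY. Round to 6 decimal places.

0.040299

T = 1 year.
Growth of 1 AUD over T: e^(0.0975×1) = 1.1024114.
TRY accumulates by e^(0.0405×1) = 1.0413313.
So F = 0.038066 × 1.1024114 / 1.0413313 = 0.04029879 (AUD/TRY).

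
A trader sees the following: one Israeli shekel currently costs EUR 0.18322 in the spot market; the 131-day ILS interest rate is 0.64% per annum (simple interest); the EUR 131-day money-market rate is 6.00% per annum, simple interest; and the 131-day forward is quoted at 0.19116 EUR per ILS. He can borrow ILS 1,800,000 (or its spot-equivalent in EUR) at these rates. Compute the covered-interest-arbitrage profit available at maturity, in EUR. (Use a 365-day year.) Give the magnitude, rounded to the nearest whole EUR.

EUR 7,980

T = 131/365 years.
Keep in ILS, deliver into the forward: 1,800,000·1.00229699·0.19116 = EUR 344,878.37.
Swap to EUR now, deposit: 1,800,000·0.18322·1.02153425 = EUR 336,897.91.
The quoted forward overvalues ILS, so borrow EUR, buy ILS at spot, deposit the ILS at 0.64%, and sell the proceeds forward at 0.19116.
Arbitrage profit = |344,878.37 − 336,897.91| = EUR 7,980.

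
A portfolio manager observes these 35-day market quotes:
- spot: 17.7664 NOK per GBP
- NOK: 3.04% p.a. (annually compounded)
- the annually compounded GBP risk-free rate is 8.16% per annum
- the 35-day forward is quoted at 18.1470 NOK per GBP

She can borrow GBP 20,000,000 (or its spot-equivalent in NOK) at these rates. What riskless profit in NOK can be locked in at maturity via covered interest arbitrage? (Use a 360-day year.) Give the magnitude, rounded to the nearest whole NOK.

T = 35/360 years.
Keep in GBP, deliver into the forward: 20,000,000·1.00765540369·18.1470 = NOK 365,718,452.22.
Swap to NOK now, deposit: 20,000,000·17.7664·1.00291576391 = NOK 356,364,052.56.
The quoted forward overvalues GBP, so borrow NOK, buy GBP at spot, deposit the GBP at 8.16%, and sell the proceeds forward at 18.1470.
Profit = 365,718,452.22 − 356,364,052.56 = NOK 9,354,400.

NOK 9,354,400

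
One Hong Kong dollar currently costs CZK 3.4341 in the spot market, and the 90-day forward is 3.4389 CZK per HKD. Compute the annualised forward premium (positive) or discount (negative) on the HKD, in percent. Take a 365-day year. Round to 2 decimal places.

+0.57%

T = 90/365 years.
HKD trades forward at +0.13977% vs spot over the period.
Per annum: 0.0013977 / (90/365) = 0.005668 = 0.57%.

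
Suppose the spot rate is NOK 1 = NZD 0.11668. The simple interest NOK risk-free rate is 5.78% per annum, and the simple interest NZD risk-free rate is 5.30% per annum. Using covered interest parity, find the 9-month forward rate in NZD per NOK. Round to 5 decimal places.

0.11628

T = 9/12 years.
Growth of 1 NZD over T: 1 + 0.0530×9/12 = 1.039750.
NOK accumulates by 1 + 0.0578×9/12 = 1.043350.
So F = 0.11668 × 1.039750 / 1.043350 = 0.1162774 (NZD/NOK).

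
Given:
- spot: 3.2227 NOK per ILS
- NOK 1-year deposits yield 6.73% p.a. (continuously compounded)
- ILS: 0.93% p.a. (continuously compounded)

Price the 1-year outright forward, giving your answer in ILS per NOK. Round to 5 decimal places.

T = 1 year.
Growth of 1 NOK over T: e^(0.0673×1) = 1.0696163.
ILS growth factor: e^(0.0093×1) = 1.0093434.
So F = 3.2227 × 1.0696163 / 1.0093434 = 3.415143 (NOK/ILS).
Invert for ILS per NOK: 1 / 3.415143 = 0.29281.

0.29281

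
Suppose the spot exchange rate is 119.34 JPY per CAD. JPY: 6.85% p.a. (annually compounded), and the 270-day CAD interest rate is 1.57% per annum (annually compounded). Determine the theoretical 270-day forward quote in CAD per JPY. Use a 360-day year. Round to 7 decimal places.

0.0080669

T = 270/360 years.
JPY accumulates by (1 + 0.0685)^(270/360) = 1.0509472.
Growth of 1 CAD over T: (1 + 0.0157)^(270/360) = 1.011752.
CIP: F = S · (grow JPY)/(grow CAD) = 119.34 × 1.0509472/1.011752 = 123.9632 JPY per CAD.
Quoted the other way: 1/123.9632 = 0.0080669 CAD per JPY.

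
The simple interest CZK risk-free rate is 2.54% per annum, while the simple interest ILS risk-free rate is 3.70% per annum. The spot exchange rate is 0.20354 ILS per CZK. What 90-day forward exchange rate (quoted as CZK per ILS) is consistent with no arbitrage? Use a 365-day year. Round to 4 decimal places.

T = 90/365 years.
ILS growth factor: 1 + 0.0370×90/365 = 1.0091233.
CZK accumulates by 1 + 0.0254×90/365 = 1.006263.
Forward (ILS per CZK) = 0.20354 × 1.0091233 / 1.006263 = 0.2041186.
Quoted the other way: 1/0.2041186 = 4.8991 CZK per ILS.

4.8991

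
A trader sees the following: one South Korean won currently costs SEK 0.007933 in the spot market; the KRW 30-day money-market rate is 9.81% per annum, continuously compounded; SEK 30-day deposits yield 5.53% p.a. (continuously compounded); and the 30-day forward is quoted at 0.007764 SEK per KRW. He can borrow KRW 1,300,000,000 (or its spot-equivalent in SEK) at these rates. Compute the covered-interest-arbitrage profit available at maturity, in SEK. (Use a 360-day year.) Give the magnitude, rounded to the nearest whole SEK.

T = 30/360 years.
Invest the KRW and cover forward: 1,300,000,000 × 1.0082085066 × 0.007764 = SEK 10,176,050.10.
Convert at spot and invest in SEK: 1,300,000,000 × 0.007933 × 1.004618968 = SEK 10,360,534.96.
The quoted forward undervalues KRW, so borrow KRW, convert to SEK at spot, deposit the SEK at 5.53%, and buy KRW forward at 0.007764 to cover the loan.
Profit = 10,360,534.96 − 10,176,050.10 = SEK 184,485.

SEK 184,485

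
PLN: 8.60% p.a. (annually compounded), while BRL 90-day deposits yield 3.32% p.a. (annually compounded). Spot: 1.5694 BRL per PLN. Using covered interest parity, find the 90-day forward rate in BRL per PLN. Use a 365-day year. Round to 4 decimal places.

1.5502

T = 90/365 years.
BRL growth factor: (1 + 0.0332)^(90/365) = 1.0080859.
PLN growth factor: (1 + 0.0860)^(90/365) = 1.0205511.
Forward (BRL per PLN) = 1.5694 × 1.0080859 / 1.0205511 = 1.550231.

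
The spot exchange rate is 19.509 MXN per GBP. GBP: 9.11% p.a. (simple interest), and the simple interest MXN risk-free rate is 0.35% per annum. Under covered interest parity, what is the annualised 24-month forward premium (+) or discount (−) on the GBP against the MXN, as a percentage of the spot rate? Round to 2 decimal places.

T = 2 years.
No-arbitrage forward: 19.509 × 1.007000 / 1.182200 = 16.617800 MXN/GBP.
(F − S)/S ÷ T = (16.617800 − 19.509)/19.509/2 = -0.074099 → -7.41%.

-7.41%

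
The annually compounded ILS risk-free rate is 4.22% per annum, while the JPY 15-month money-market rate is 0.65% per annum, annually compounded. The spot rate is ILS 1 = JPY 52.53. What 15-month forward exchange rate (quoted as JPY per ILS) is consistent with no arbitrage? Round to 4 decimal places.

T = 15/12 years.
JPY growth factor: (1 + 0.0065)^(15/12) = 1.00813159.
Growth of 1 ILS over T: (1 + 0.0422)^(15/12) = 1.05302537.
CIP: F = S · (grow JPY)/(grow ILS) = 52.53 × 1.00813159/1.05302537 = 50.290481 JPY per ILS.

50.2905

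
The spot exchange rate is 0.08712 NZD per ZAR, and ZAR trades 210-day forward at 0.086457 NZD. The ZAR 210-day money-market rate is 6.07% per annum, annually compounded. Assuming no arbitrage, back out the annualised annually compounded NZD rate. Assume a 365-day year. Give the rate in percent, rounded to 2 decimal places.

4.67%

T = 210/365 years.
By CIP, F/S equals the NZD-to-ZAR growth ratio: 0.086457/0.08712 = 0.9923898.
The ZAR side grows by (1 + 0.0607)^(210/365) = 1.0344857.
So the NZD growth factor = 1.0266131.
Annualise: 1.0266131^(365/210) − 1 = 0.046709 = 4.67%.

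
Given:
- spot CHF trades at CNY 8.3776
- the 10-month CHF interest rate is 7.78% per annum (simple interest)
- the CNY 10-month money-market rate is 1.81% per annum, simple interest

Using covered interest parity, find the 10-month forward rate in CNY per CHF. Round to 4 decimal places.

T = 10/12 years.
Growth of 1 CNY over T: 1 + 0.0181×10/12 = 1.0150833.
Growth of 1 CHF over T: 1 + 0.0778×10/12 = 1.0648333.
CIP: F = S · (grow CNY)/(grow CHF) = 8.3776 × 1.0150833/1.0648333 = 7.986191 CNY per CHF.

7.9862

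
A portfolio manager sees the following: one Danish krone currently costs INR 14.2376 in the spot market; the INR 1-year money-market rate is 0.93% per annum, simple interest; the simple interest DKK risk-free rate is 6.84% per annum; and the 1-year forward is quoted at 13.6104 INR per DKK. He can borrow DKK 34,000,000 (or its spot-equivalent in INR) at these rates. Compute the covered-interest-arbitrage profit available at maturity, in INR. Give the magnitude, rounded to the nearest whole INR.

INR 5,825,617

T = 1 year.
Keep in DKK, deliver into the forward: 34,000,000·1.068400·13.6104 = INR 494,405,946.24.
Swap to INR now, deposit: 34,000,000·14.2376·1.009300 = INR 488,580,329.12.
The quoted forward overvalues DKK, so borrow INR, buy DKK at spot, deposit the DKK at 6.84%, and sell the proceeds forward at 13.6104.
Arbitrage profit = |494,405,946.24 − 488,580,329.12| = INR 5,825,617.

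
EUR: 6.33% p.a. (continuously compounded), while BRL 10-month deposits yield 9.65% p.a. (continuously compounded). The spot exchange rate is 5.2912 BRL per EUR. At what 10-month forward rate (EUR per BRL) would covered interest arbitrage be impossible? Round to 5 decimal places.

0.18384

T = 10/12 years.
BRL accumulates by e^(0.0965×10/12) = 1.0837385.
EUR growth factor: e^(0.0633×10/12) = 1.0541661.
Forward (BRL per EUR) = 5.2912 × 1.0837385 / 1.0541661 = 5.439633.
Invert for EUR per BRL: 1 / 5.439633 = 0.18384.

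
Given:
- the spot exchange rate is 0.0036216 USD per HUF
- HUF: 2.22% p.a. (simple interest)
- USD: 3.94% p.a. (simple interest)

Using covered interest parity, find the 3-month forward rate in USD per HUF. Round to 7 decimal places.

0.0036371

T = 3/12 years.
USD accumulates by 1 + 0.0394×3/12 = 1.009850.
Growth of 1 HUF over T: 1 + 0.0222×3/12 = 1.005550.
Forward (USD per HUF) = 0.0036216 × 1.009850 / 1.005550 = 0.003637087.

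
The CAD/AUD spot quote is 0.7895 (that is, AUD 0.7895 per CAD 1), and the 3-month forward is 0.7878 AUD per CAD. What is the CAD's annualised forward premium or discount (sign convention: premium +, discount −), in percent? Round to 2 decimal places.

T = 3/12 years.
(F − S)/S = (0.7878 − 0.7895)/0.7895 = -0.0021533.
Annualise by dividing by T: -0.0021533 / (3/12) = -0.008613 → -0.86%.

-0.86%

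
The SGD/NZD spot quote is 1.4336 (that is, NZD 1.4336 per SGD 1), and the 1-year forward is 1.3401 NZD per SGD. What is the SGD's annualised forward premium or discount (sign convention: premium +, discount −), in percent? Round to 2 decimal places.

T = 1 year.
Period premium: (1.3401 − 1.4336)/1.4336 = -0.0652204.
×(1/T) gives -6.52% p.a.

-6.52%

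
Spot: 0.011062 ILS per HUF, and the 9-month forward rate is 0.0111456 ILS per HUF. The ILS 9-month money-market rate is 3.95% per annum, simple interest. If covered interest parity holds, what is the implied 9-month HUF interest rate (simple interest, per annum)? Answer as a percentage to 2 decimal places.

T = 9/12 years.
CIP gives F = S · g_ILS/g_HUF, so g_ILS/g_HUF = 0.0111456/0.011062 = 1.0075574.
ILS growth factor: 1 + 0.0395×9/12 = 1.029625.
So the HUF growth factor = 1.0219021.
(1.0219021 − 1)/T = 0.029203, i.e. 2.92%.

2.92%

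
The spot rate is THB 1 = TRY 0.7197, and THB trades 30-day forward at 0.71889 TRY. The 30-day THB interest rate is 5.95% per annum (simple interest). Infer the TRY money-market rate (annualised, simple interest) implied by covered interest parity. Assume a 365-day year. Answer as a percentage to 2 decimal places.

T = 30/365 years.
By CIP, F/S equals the TRY-to-THB growth ratio: 0.71889/0.7197 = 0.9988745.
The THB side grows by 1 + 0.0595×30/365 = 1.0048904.
That pins the TRY growth at 1.0037594.
r = (1.0037594 − 1)/(30/365) = 0.045739 → 4.57%.

4.57%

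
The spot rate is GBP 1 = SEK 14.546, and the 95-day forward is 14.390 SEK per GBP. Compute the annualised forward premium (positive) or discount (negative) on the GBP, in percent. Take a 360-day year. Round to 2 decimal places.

T = 95/360 years.
(F − S)/S = (14.390 − 14.546)/14.546 = -0.0107246.
Per annum: -0.0107246 / (95/360) = -0.040641 = -4.06%.

-4.06%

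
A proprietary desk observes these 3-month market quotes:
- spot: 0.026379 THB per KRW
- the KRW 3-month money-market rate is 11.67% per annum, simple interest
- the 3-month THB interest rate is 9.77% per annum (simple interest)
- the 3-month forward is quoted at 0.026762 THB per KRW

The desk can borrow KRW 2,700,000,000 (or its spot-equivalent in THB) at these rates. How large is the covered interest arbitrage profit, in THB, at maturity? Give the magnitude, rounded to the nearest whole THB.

THB 1,402,581

T = 3/12 years.
Route A — deposit KRW, sell forward: 2,700,000,000 × 1.029175 × 0.026762 = THB 74,365,509.65.
Route B — convert at spot, deposit THB: 2,700,000,000 × 0.026379 × 1.024425 = THB 72,962,929.10.
The quoted forward overvalues KRW, so borrow THB, buy KRW at spot, deposit the KRW at 11.67%, and sell the proceeds forward at 0.026762.
The gap between the two covered legs is THB 1,402,581.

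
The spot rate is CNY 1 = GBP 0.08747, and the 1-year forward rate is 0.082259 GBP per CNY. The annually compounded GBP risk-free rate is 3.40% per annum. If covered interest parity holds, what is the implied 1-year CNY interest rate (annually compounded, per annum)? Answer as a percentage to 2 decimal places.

T = 1 year.
By CIP, F/S equals the GBP-to-CNY growth ratio: 0.082259/0.08747 = 0.9404253.
GBP growth factor: (1 + 0.0340)^1 = 1.034000.
Hence g_CNY = 1.0995025.
r = 1.0995025^(1/1) − 1 = 0.099503 → 9.95%.

9.95%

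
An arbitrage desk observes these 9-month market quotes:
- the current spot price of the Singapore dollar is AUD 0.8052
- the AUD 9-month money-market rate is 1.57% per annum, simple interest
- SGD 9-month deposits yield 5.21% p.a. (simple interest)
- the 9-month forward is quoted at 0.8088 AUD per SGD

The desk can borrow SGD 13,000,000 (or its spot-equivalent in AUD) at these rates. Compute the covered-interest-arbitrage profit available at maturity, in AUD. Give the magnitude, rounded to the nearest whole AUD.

AUD 334,394

T = 9/12 years.
Keep in SGD, deliver into the forward: 13,000,000·1.039075·0.8088 = AUD 10,925,250.18.
Swap to AUD now, deposit: 13,000,000·0.8052·1.011775 = AUD 10,590,855.99.
The quoted forward overvalues SGD, so borrow AUD, buy SGD at spot, deposit the SGD at 5.21%, and sell the proceeds forward at 0.8088.
The gap between the two covered legs is AUD 334,394.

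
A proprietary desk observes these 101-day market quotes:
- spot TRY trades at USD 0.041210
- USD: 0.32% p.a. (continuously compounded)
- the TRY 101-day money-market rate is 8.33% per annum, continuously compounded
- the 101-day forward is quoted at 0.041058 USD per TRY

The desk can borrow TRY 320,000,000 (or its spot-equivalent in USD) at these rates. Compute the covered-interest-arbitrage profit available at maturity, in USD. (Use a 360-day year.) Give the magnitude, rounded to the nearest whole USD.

T = 101/360 years.
Invest the TRY and cover forward: 320,000,000 × 1.0236455026 × 0.041058 = USD 13,449,227.85.
Convert at spot and invest in USD: 320,000,000 × 0.041210 × 1.0008981809 = USD 13,199,044.49.
The quoted forward overvalues TRY, so borrow USD, buy TRY at spot, deposit the TRY at 8.33%, and sell the proceeds forward at 0.041058.
The gap between the two covered legs is USD 250,183.

USD 250,183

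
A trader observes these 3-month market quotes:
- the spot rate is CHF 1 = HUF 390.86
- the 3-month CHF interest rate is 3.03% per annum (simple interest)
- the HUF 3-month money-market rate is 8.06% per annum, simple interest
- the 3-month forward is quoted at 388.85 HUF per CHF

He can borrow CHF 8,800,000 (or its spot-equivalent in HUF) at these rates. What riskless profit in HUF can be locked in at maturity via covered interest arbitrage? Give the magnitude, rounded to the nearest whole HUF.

T = 3/12 years.
Invest the CHF and cover forward: 8,800,000 × 1.007575 × 388.85 = HUF 3,447,800,741.00.
Convert at spot and invest in HUF: 8,800,000 × 390.86 × 1.020150 = HUF 3,508,875,295.20.
The quoted forward undervalues CHF, so borrow CHF, convert to HUF at spot, deposit the HUF at 8.06%, and buy CHF forward at 388.85 to cover the loan.
Profit = 3,508,875,295.20 − 3,447,800,741.00 = HUF 61,074,554.

HUF 61,074,554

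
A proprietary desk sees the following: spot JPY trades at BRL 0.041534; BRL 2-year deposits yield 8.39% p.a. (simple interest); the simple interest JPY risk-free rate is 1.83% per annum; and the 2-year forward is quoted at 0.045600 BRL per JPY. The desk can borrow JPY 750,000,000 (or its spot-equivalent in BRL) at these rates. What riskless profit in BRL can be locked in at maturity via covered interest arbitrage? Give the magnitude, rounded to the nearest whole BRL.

BRL 925,834

T = 2 years.
Route A — deposit JPY, sell forward: 750,000,000 × 1.036600 × 0.045600 = BRL 35,451,720.00.
Route B — convert at spot, deposit BRL: 750,000,000 × 0.041534 × 1.167800 = BRL 36,377,553.90.
The quoted forward undervalues JPY, so borrow JPY, convert to BRL at spot, deposit the BRL at 8.39%, and buy JPY forward at 0.045600 to cover the loan.
Arbitrage profit = |35,451,720.00 − 36,377,553.90| = BRL 925,834.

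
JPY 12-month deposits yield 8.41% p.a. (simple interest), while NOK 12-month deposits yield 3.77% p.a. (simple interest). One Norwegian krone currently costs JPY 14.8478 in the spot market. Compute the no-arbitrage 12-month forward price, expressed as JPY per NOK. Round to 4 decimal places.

T = 1 year.
JPY growth factor: 1 + 0.0841×1 = 1.084100.
Growth of 1 NOK over T: 1 + 0.0377×1 = 1.037700.
CIP: F = S · (grow JPY)/(grow NOK) = 14.8478 × 1.084100/1.037700 = 15.511709 JPY per NOK.

15.5117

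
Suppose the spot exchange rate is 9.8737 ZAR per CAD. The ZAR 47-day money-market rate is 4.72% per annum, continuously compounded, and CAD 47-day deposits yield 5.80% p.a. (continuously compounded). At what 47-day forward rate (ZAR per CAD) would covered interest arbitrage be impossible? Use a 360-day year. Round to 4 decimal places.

T = 47/360 years.
Growth of 1 ZAR over T: e^(0.0472×47/360) = 1.0061812.
Growth of 1 CAD over T: e^(0.0580×47/360) = 1.007601.
Forward (ZAR per CAD) = 9.8737 × 1.0061812 / 1.007601 = 9.859787.

9.8598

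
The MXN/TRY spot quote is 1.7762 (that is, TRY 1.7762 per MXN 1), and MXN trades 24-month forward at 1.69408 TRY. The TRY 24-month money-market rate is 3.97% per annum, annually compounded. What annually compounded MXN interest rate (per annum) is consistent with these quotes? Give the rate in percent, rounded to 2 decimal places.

T = 2 years.
CIP gives F = S · g_TRY/g_MXN, so g_TRY/g_MXN = 1.69408/1.7762 = 0.9537665.
TRY growth factor: (1 + 0.0397)^2 = 1.0809761.
Hence g_MXN = 1.133376.
r = 1.133376^(1/2) − 1 = 0.064601 → 6.46%.

6.46%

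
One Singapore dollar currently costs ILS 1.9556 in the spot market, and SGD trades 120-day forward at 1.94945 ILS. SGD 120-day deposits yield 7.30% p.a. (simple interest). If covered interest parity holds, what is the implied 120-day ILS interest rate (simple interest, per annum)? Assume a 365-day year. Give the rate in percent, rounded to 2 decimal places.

6.32%

T = 120/365 years.
By CIP, F/S equals the ILS-to-SGD growth ratio: 1.94945/1.9556 = 0.9968552.
The SGD side grows by 1 + 0.0730×120/365 = 1.024000.
Hence g_ILS = 1.0207797.
r = (1.0207797 − 1)/(120/365) = 0.063205 → 6.32%.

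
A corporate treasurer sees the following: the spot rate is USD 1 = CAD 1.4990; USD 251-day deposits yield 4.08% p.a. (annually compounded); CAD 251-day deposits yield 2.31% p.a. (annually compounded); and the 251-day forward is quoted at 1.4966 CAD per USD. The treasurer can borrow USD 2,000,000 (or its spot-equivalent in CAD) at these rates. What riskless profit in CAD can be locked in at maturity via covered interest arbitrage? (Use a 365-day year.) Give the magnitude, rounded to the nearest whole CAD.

CAD 31,201

T = 251/365 years.
Invest the USD and cover forward: 2,000,000 × 1.027881338 × 1.4966 = CAD 3,076,654.42.
Convert at spot and invest in CAD: 2,000,000 × 1.4990 × 1.015828473 = CAD 3,045,453.76.
The quoted forward overvalues USD, so borrow CAD, buy USD at spot, deposit the USD at 4.08%, and sell the proceeds forward at 1.4966.
The gap between the two covered legs is CAD 31,201.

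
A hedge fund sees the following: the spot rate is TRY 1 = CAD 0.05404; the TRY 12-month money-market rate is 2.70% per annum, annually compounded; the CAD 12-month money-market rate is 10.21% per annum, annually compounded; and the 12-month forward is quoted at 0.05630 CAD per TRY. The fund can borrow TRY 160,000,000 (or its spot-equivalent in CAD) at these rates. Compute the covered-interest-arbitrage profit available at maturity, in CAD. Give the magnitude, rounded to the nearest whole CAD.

CAD 277,981

T = 1 year.
Invest the TRY and cover forward: 160,000,000 × 1.027000 × 0.05630 = CAD 9,251,216.00.
Convert at spot and invest in CAD: 160,000,000 × 0.05404 × 1.102100 = CAD 9,529,197.44.
The quoted forward undervalues TRY, so borrow TRY, convert to CAD at spot, deposit the CAD at 10.21%, and buy TRY forward at 0.05630 to cover the loan.
The gap between the two covered legs is CAD 277,981.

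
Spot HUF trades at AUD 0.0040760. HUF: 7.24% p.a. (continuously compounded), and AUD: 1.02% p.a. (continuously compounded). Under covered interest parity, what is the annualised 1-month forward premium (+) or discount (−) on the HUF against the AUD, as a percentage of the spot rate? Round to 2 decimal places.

T = 1/12 years.
F = S · g_AUD/g_HUF = 0.004076 × 1.0008504/1.0060516 = 0.0040549274.
Annualised premium = (F − S)/S × (1/T) = (0.0040549274 − 0.004076)/0.004076 ÷ (1/12) = -6.20%.

-6.20%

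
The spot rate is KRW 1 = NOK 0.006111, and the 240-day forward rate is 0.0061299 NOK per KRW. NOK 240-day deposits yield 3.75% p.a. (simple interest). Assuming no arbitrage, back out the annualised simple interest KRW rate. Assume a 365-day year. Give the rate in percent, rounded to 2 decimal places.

T = 240/365 years.
CIP gives F = S · g_NOK/g_KRW, so g_NOK/g_KRW = 0.0061299/0.006111 = 1.0030928.
NOK growth factor: 1 + 0.0375×240/365 = 1.0246575.
Hence g_KRW = 1.0214982.
(1.0214982 − 1)/T = 0.032695, i.e. 3.27%.

3.27%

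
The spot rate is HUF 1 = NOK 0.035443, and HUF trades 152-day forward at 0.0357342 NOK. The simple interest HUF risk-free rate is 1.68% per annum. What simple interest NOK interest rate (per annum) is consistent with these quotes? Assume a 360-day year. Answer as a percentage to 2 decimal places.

T = 152/360 years.
CIP gives F = S · g_NOK/g_HUF, so g_NOK/g_HUF = 0.0357342/0.035443 = 1.0082160.
HUF growth factor: 1 + 0.0168×152/360 = 1.0070933.
Hence g_NOK = 1.0153676.
(1.0153676 − 1)/T = 0.036397, i.e. 3.64%.

3.64%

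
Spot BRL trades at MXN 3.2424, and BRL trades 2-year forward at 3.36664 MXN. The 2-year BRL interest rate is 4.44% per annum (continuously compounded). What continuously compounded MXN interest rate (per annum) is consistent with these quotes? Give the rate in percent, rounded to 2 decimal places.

6.32%

T = 2 years.
By CIP, F/S equals the MXN-to-BRL growth ratio: 3.36664/3.2424 = 1.0383173.
The BRL side grows by e^(0.0444×2) = 1.0928621.
So the MXN growth factor = 1.1347376.
r = ln(1.1347376)/2 = 0.063201 → 6.32%.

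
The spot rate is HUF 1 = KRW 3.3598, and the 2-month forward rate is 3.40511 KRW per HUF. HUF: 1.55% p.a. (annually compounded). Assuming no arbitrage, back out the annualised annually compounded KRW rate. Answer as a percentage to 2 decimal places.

T = 2/12 years.
By CIP, F/S equals the KRW-to-HUF growth ratio: 3.40511/3.3598 = 1.0134859.
The HUF side grows by (1 + 0.0155)^(2/12) = 1.0025668.
So the KRW growth factor = 1.0160873.
Annualise: 1.0160873^(12/2) − 1 = 0.100490 = 10.05%.

10.05%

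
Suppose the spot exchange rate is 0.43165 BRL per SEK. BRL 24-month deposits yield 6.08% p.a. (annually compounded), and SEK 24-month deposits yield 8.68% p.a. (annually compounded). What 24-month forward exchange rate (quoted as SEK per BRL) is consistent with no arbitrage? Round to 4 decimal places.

2.4316

T = 2 years.
BRL accumulates by (1 + 0.0608)^2 = 1.1252966.
SEK accumulates by (1 + 0.0868)^2 = 1.1811342.
So F = 0.43165 × 1.1252966 / 1.1811342 = 0.4112439 (BRL/SEK).
Invert for SEK per BRL: 1 / 0.4112439 = 2.4316.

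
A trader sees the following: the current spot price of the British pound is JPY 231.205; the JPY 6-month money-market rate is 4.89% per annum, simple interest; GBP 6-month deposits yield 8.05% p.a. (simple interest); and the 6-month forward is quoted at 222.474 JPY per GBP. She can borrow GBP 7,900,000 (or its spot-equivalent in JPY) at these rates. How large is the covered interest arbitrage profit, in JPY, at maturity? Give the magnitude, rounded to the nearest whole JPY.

T = 6/12 years.
Invest the GBP and cover forward: 7,900,000 × 1.040250 × 222.474 = JPY 1,828,285,770.15.
Convert at spot and invest in JPY: 7,900,000 × 231.205 × 1.024450 = JPY 1,871,177,901.78.
The quoted forward undervalues GBP, so borrow GBP, convert to JPY at spot, deposit the JPY at 4.89%, and buy GBP forward at 222.474 to cover the loan.
The gap between the two covered legs is JPY 42,892,132.

JPY 42,892,132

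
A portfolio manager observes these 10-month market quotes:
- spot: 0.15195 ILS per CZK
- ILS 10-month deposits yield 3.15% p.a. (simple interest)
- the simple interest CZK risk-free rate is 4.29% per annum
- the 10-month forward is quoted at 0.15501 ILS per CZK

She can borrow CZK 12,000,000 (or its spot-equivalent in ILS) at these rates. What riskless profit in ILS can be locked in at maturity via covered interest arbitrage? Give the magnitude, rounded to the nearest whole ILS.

ILS 55,355

T = 10/12 years.
Invest the CZK and cover forward: 12,000,000 × 1.035750 × 0.15501 = ILS 1,926,619.29.
Convert at spot and invest in ILS: 12,000,000 × 0.15195 × 1.026250 = ILS 1,871,264.25.
The quoted forward overvalues CZK, so borrow ILS, buy CZK at spot, deposit the CZK at 4.29%, and sell the proceeds forward at 0.15501.
Arbitrage profit = |1,926,619.29 − 1,871,264.25| = ILS 55,355.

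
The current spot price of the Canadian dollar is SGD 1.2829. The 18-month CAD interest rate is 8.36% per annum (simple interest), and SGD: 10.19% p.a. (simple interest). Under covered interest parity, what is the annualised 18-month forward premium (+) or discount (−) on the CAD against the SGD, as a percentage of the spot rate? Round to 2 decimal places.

+1.63%

T = 18/12 years.
F = S · g_SGD/g_CAD = 1.2829 × 1.152850/1.125400 = 1.3141916.
(F − S)/S ÷ T = (1.3141916 − 1.2829)/1.2829/(18/12) = 0.016261 → 1.63%.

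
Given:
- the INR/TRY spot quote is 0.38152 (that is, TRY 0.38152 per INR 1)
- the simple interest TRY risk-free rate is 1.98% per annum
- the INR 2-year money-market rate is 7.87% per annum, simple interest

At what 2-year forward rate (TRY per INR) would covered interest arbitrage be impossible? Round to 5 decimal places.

0.34269

T = 2 years.
TRY growth factor: 1 + 0.0198×2 = 1.039600.
Growth of 1 INR over T: 1 + 0.0787×2 = 1.157400.
Forward (TRY per INR) = 0.38152 × 1.039600 / 1.157400 = 0.3426890.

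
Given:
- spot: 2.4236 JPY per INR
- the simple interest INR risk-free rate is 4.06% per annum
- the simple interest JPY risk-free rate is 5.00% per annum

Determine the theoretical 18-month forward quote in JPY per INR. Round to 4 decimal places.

2.4558

T = 18/12 years.
JPY accumulates by 1 + 0.0500×18/12 = 1.075000.
INR growth factor: 1 + 0.0406×18/12 = 1.060900.
So F = 2.4236 × 1.075000 / 1.060900 = 2.455811 (JPY/INR).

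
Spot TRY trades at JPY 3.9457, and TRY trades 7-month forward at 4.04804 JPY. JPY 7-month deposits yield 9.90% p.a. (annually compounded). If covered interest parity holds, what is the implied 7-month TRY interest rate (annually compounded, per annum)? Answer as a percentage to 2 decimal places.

T = 7/12 years.
CIP gives F = S · g_JPY/g_TRY, so g_JPY/g_TRY = 4.04804/3.9457 = 1.0259371.
JPY growth factor: (1 + 0.0990)^(7/12) = 1.0566115.
Hence g_TRY = 1.0298989.
r = 1.0298989^(12/7) − 1 = 0.051801 → 5.18%.

5.18%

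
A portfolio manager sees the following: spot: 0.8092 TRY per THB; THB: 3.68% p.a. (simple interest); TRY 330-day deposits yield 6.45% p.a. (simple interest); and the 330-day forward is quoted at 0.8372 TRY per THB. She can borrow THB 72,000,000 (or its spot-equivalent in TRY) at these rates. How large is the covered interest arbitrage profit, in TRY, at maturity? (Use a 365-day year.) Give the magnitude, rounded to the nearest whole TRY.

T = 330/365 years.
Route A — deposit THB, sell forward: 72,000,000 × 1.0332712329 × 0.8372 = TRY 62,283,936.69.
Route B — convert at spot, deposit TRY: 72,000,000 × 0.8092 × 1.0583150685 = TRY 61,659,975.85.
The quoted forward overvalues THB, so borrow TRY, buy THB at spot, deposit the THB at 3.68%, and sell the proceeds forward at 0.8372.
The gap between the two covered legs is TRY 623,961.

TRY 623,961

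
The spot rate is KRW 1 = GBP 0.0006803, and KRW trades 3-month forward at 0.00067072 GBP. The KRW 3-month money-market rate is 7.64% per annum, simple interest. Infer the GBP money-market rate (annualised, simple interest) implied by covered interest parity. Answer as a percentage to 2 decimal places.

1.90%

T = 3/12 years.
CIP gives F = S · g_GBP/g_KRW, so g_GBP/g_KRW = 0.00067072/0.0006803 = 0.9859180.
KRW growth factor: 1 + 0.0764×3/12 = 1.019100.
Hence g_GBP = 1.004749.
(1.004749 − 1)/T = 0.018996, i.e. 1.90%.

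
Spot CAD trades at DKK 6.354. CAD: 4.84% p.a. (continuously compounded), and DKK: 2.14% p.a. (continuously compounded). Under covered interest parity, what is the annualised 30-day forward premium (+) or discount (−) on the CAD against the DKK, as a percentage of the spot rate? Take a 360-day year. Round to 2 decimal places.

T = 30/360 years.
No-arbitrage forward: 6.354 × 1.0017849 / 1.0040415 = 6.339719 DKK/CAD.
Annualised premium = (F − S)/S × (1/T) = (6.339719 − 6.354)/6.354 ÷ (30/360) = -2.70%.

-2.70%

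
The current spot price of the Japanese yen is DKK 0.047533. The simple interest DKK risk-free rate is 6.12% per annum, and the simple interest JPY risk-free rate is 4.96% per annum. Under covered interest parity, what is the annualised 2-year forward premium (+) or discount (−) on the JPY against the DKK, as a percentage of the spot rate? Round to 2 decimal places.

+1.06%

T = 2 years.
No-arbitrage forward: 0.047533 × 1.122400 / 1.099200 = 0.048536244 DKK/JPY.
Annualised premium = (F − S)/S × (1/T) = (0.048536244 − 0.047533)/0.047533 ÷ 2 = 1.06%.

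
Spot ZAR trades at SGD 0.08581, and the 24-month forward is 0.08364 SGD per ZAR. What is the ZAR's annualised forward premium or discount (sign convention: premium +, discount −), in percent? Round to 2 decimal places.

T = 2 years.
ZAR trades forward at -2.52884% vs spot over the period.
×(1/T) gives -1.26% p.a.

-1.26%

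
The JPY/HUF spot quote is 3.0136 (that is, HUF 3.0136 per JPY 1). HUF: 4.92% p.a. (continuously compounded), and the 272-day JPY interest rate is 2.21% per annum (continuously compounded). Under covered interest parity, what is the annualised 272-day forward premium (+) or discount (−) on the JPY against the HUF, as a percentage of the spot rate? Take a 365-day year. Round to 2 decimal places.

+2.74%

T = 272/365 years.
No-arbitrage forward: 3.0136 × 1.0373445 / 1.0166054 = 3.0750785 HUF/JPY.
Annualised premium = (F − S)/S × (1/T) = (3.0750785 − 3.0136)/3.0136 ÷ (272/365) = 2.74%.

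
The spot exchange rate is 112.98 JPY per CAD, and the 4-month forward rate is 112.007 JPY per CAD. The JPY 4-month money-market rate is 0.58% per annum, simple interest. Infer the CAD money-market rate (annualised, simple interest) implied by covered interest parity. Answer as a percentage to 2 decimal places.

T = 4/12 years.
By CIP, F/S equals the JPY-to-CAD growth ratio: 112.007/112.98 = 0.9913879.
The JPY side grows by 1 + 0.0058×4/12 = 1.0019333.
That pins the CAD growth at 1.010637.
r = (1.010637 − 1)/(4/12) = 0.031911 → 3.19%.

3.19%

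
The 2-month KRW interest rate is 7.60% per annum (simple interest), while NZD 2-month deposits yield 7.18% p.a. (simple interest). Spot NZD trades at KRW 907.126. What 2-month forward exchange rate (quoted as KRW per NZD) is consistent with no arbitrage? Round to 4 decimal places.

T = 2/12 years.
KRW accumulates by 1 + 0.0760×2/12 = 1.012666667.
Growth of 1 NZD over T: 1 + 0.0718×2/12 = 1.011966667.
CIP: F = S · (grow KRW)/(grow NZD) = 907.126 × 1.012666667/1.011966667 = 907.753479 KRW per NZD.

907.7535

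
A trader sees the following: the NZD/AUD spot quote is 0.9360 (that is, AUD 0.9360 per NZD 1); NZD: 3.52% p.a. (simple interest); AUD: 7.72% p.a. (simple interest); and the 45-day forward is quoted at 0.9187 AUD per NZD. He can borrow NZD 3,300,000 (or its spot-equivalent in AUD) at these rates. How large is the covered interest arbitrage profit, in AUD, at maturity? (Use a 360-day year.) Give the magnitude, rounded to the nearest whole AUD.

AUD 73,557

T = 45/360 years.
Route A — deposit NZD, sell forward: 3,300,000 × 1.004400 × 0.9187 = AUD 3,045,049.52.
Route B — convert at spot, deposit AUD: 3,300,000 × 0.9360 × 1.009650 = AUD 3,118,606.92.
The quoted forward undervalues NZD, so borrow NZD, convert to AUD at spot, deposit the AUD at 7.72%, and buy NZD forward at 0.9187 to cover the loan.
The gap between the two covered legs is AUD 73,557.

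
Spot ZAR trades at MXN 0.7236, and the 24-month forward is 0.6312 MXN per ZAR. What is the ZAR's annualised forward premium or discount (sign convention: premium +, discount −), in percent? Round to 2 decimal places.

-6.38%

T = 2 years.
Period premium: (0.6312 − 0.7236)/0.7236 = -0.1276949.
Annualise by dividing by T: -0.1276949 / 2 = -0.063847 → -6.38%.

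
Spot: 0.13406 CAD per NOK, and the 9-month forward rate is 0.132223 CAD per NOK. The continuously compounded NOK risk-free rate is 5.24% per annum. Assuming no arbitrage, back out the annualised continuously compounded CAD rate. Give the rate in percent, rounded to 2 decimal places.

T = 9/12 years.
CIP gives F = S · g_CAD/g_NOK, so g_CAD/g_NOK = 0.132223/0.13406 = 0.9862972.
NOK growth factor: e^(0.0524×9/12) = 1.0400825.
Hence g_CAD = 1.0258305.
r = ln(1.0258305)/(9/12) = 0.034003 → 3.40%.

3.40%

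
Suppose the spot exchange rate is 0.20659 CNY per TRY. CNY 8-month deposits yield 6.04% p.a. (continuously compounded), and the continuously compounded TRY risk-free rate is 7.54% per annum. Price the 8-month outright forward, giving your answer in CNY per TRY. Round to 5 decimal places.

0.20453

T = 8/12 years.
CNY accumulates by e^(0.0604×8/12) = 1.0410884.
Growth of 1 TRY over T: e^(0.0754×8/12) = 1.0515515.
Forward (CNY per TRY) = 0.20659 × 1.0410884 / 1.0515515 = 0.2045344.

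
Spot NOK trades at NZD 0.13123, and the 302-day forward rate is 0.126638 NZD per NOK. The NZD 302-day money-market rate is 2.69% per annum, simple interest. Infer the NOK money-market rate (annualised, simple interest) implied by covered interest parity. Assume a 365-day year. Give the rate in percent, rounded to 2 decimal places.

T = 302/365 years.
By CIP, F/S equals the NZD-to-NOK growth ratio: 0.126638/0.13123 = 0.9650080.
The NZD side grows by 1 + 0.0269×302/365 = 1.022257.
Hence g_NOK = 1.0593249.
(1.0593249 − 1)/T = 0.071701, i.e. 7.17%.

7.17%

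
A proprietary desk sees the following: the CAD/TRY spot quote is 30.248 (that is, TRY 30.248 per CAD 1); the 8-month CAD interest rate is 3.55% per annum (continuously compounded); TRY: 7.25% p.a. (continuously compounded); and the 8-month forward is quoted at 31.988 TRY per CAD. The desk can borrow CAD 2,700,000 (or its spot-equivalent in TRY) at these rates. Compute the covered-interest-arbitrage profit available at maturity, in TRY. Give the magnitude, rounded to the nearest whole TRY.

TRY 2,722,099

T = 8/12 years.
Invest the CAD and cover forward: 2,700,000 × 1.0239489447 × 31.988 = TRY 88,436,012.88.
Convert at spot and invest in TRY: 2,700,000 × 30.248 × 1.0495204372 = TRY 85,713,914.30.
The quoted forward overvalues CAD, so borrow TRY, buy CAD at spot, deposit the CAD at 3.55%, and sell the proceeds forward at 31.988.
Profit = 88,436,012.88 − 85,713,914.30 = TRY 2,722,099.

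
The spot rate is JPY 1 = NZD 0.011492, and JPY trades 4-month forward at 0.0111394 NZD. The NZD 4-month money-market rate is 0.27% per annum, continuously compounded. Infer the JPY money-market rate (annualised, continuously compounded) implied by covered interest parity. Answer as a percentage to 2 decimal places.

T = 4/12 years.
By CIP, F/S equals the NZD-to-JPY growth ratio: 0.0111394/0.011492 = 0.9693178.
NZD growth factor: e^(0.0027×4/12) = 1.0009004.
So the JPY growth factor = 1.0325823.
r = ln(1.0325823)/(4/12) = 0.096188 → 9.62%.

9.62%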